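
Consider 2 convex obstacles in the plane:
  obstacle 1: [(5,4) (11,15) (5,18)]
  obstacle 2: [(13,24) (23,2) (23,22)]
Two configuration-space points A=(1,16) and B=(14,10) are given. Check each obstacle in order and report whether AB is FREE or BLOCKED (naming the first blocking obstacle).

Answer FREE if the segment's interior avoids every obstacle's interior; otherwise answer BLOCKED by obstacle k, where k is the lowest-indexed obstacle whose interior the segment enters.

BLOCKED by obstacle 1

Obstacle 1 [(5,4) (11,15) (5,18)]:
  edge (5,4)–(11,15): crosses AB
  edge (11,15)–(5,18): clear
  edge (5,18)–(5,4): crosses AB
  → BLOCKED
Obstacle 2 [(13,24) (23,2) (23,22)]:
  edge (13,24)–(23,2): clear
  edge (23,2)–(23,22): clear
  edge (23,22)–(13,24): clear
  midpoint (15/2,13) outside
  → clear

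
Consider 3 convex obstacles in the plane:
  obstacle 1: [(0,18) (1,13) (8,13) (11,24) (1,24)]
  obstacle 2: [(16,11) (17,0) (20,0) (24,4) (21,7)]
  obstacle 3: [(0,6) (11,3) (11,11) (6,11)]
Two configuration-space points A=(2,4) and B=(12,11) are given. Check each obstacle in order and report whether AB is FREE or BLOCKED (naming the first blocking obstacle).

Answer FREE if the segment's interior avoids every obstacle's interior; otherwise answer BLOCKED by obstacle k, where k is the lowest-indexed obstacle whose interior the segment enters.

BLOCKED by obstacle 3

Obstacle 1 [(0,18) (1,13) (8,13) (11,24) (1,24)]:
  edge (0,18)–(1,13): clear
  edge (1,13)–(8,13): clear
  edge (8,13)–(11,24): clear
  edge (11,24)–(1,24): clear
  edge (1,24)–(0,18): clear
  midpoint (7,15/2) outside
  → clear
Obstacle 2 [(16,11) (17,0) (20,0) (24,4) (21,7)]:
  edge (16,11)–(17,0): clear
  edge (17,0)–(20,0): clear
  edge (20,0)–(24,4): clear
  edge (24,4)–(21,7): clear
  edge (21,7)–(16,11): clear
  midpoint (7,15/2) outside
  → clear
Obstacle 3 [(0,6) (11,3) (11,11) (6,11)]:
  edge (0,6)–(11,3): crosses AB
  edge (11,3)–(11,11): crosses AB
  edge (11,11)–(6,11): clear
  edge (6,11)–(0,6): clear
  → BLOCKED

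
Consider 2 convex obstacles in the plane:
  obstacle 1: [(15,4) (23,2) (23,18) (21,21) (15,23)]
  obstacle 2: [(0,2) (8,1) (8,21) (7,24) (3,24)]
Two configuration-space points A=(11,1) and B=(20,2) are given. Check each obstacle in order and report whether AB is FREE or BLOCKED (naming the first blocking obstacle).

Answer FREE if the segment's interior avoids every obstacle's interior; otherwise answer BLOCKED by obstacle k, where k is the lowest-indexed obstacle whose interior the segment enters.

FREE

Obstacle 1 [(15,4) (23,2) (23,18) (21,21) (15,23)]:
  edge (15,4)–(23,2): clear
  edge (23,2)–(23,18): clear
  edge (23,18)–(21,21): clear
  edge (21,21)–(15,23): clear
  edge (15,23)–(15,4): clear
  midpoint (31/2,3/2) outside
  → clear
Obstacle 2 [(0,2) (8,1) (8,21) (7,24) (3,24)]:
  edge (0,2)–(8,1): clear
  edge (8,1)–(8,21): clear
  edge (8,21)–(7,24): clear
  edge (7,24)–(3,24): clear
  edge (3,24)–(0,2): clear
  midpoint (31/2,3/2) outside
  → clear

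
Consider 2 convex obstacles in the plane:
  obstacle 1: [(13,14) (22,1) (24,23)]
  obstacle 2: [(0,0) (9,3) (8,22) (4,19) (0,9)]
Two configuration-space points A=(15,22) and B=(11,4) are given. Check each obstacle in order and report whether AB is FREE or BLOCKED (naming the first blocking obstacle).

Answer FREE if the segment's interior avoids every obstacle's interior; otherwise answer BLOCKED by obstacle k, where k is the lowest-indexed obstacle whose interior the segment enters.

BLOCKED by obstacle 1

Obstacle 1 [(13,14) (22,1) (24,23)]:
  edge (13,14)–(22,1): crosses AB
  edge (22,1)–(24,23): clear
  edge (24,23)–(13,14): crosses AB
  → BLOCKED
Obstacle 2 [(0,0) (9,3) (8,22) (4,19) (0,9)]:
  edge (0,0)–(9,3): clear
  edge (9,3)–(8,22): clear
  edge (8,22)–(4,19): clear
  edge (4,19)–(0,9): clear
  edge (0,9)–(0,0): clear
  midpoint (13,13) outside
  → clear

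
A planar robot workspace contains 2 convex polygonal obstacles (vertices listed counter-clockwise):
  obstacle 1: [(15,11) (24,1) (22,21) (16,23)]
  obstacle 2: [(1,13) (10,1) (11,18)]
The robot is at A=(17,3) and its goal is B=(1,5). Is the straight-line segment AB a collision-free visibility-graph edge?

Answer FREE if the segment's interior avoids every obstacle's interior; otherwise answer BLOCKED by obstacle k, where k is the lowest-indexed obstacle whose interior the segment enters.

Obstacle 1 [(15,11) (24,1) (22,21) (16,23)]:
  edge (15,11)–(24,1): clear
  edge (24,1)–(22,21): clear
  edge (22,21)–(16,23): clear
  edge (16,23)–(15,11): clear
  midpoint (9,4) outside
  → clear
Obstacle 2 [(1,13) (10,1) (11,18)]:
  edge (1,13)–(10,1): crosses AB
  edge (10,1)–(11,18): crosses AB
  edge (11,18)–(1,13): clear
  → BLOCKED

BLOCKED by obstacle 2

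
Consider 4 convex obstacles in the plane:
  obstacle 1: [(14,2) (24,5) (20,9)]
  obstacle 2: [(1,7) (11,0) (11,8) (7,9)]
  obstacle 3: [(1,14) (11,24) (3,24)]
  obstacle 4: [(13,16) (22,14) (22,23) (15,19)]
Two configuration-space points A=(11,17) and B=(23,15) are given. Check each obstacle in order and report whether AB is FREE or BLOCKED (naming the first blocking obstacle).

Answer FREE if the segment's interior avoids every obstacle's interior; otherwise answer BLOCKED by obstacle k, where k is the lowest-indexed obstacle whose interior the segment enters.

Obstacle 1 [(14,2) (24,5) (20,9)]:
  edge (14,2)–(24,5): clear
  edge (24,5)–(20,9): clear
  edge (20,9)–(14,2): clear
  midpoint (17,16) outside
  → clear
Obstacle 2 [(1,7) (11,0) (11,8) (7,9)]:
  edge (1,7)–(11,0): clear
  edge (11,0)–(11,8): clear
  edge (11,8)–(7,9): clear
  edge (7,9)–(1,7): clear
  midpoint (17,16) outside
  → clear
Obstacle 3 [(1,14) (11,24) (3,24)]:
  edge (1,14)–(11,24): clear
  edge (11,24)–(3,24): clear
  edge (3,24)–(1,14): clear
  midpoint (17,16) outside
  → clear
Obstacle 4 [(13,16) (22,14) (22,23) (15,19)]:
  edge (13,16)–(22,14): clear
  edge (22,14)–(22,23): crosses AB
  edge (22,23)–(15,19): clear
  edge (15,19)–(13,16): crosses AB
  → BLOCKED

BLOCKED by obstacle 4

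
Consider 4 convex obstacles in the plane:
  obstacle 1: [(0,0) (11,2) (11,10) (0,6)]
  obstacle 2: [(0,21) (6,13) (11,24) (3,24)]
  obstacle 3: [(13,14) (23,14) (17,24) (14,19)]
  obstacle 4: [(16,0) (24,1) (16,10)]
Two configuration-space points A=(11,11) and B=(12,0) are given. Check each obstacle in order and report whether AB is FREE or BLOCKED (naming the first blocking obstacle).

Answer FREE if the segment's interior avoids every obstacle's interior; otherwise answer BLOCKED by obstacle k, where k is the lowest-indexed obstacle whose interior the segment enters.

FREE

Obstacle 1 [(0,0) (11,2) (11,10) (0,6)]:
  edge (0,0)–(11,2): clear
  edge (11,2)–(11,10): clear
  edge (11,10)–(0,6): clear
  edge (0,6)–(0,0): clear
  midpoint (23/2,11/2) outside
  → clear
Obstacle 2 [(0,21) (6,13) (11,24) (3,24)]:
  edge (0,21)–(6,13): clear
  edge (6,13)–(11,24): clear
  edge (11,24)–(3,24): clear
  edge (3,24)–(0,21): clear
  midpoint (23/2,11/2) outside
  → clear
Obstacle 3 [(13,14) (23,14) (17,24) (14,19)]:
  edge (13,14)–(23,14): clear
  edge (23,14)–(17,24): clear
  edge (17,24)–(14,19): clear
  edge (14,19)–(13,14): clear
  midpoint (23/2,11/2) outside
  → clear
Obstacle 4 [(16,0) (24,1) (16,10)]:
  edge (16,0)–(24,1): clear
  edge (24,1)–(16,10): clear
  edge (16,10)–(16,0): clear
  midpoint (23/2,11/2) outside
  → clear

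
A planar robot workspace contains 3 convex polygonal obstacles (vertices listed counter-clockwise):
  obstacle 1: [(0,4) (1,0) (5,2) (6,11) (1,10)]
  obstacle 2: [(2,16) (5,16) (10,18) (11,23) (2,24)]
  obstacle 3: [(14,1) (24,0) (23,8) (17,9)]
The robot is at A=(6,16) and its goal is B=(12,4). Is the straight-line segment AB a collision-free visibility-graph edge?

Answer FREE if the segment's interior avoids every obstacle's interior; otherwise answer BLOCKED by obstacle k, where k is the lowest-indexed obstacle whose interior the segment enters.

FREE

Obstacle 1 [(0,4) (1,0) (5,2) (6,11) (1,10)]:
  edge (0,4)–(1,0): clear
  edge (1,0)–(5,2): clear
  edge (5,2)–(6,11): clear
  edge (6,11)–(1,10): clear
  edge (1,10)–(0,4): clear
  midpoint (9,10) outside
  → clear
Obstacle 2 [(2,16) (5,16) (10,18) (11,23) (2,24)]:
  edge (2,16)–(5,16): clear
  edge (5,16)–(10,18): clear
  edge (10,18)–(11,23): clear
  edge (11,23)–(2,24): clear
  edge (2,24)–(2,16): clear
  midpoint (9,10) outside
  → clear
Obstacle 3 [(14,1) (24,0) (23,8) (17,9)]:
  edge (14,1)–(24,0): clear
  edge (24,0)–(23,8): clear
  edge (23,8)–(17,9): clear
  edge (17,9)–(14,1): clear
  midpoint (9,10) outside
  → clear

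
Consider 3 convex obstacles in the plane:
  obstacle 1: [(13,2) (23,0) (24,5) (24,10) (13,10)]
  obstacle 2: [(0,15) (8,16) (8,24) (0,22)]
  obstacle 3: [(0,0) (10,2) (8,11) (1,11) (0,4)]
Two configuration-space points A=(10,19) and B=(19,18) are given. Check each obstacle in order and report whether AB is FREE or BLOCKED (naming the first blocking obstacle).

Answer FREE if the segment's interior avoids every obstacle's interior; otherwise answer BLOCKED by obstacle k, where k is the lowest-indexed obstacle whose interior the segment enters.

FREE

Obstacle 1 [(13,2) (23,0) (24,5) (24,10) (13,10)]:
  edge (13,2)–(23,0): clear
  edge (23,0)–(24,5): clear
  edge (24,5)–(24,10): clear
  edge (24,10)–(13,10): clear
  edge (13,10)–(13,2): clear
  midpoint (29/2,37/2) outside
  → clear
Obstacle 2 [(0,15) (8,16) (8,24) (0,22)]:
  edge (0,15)–(8,16): clear
  edge (8,16)–(8,24): clear
  edge (8,24)–(0,22): clear
  edge (0,22)–(0,15): clear
  midpoint (29/2,37/2) outside
  → clear
Obstacle 3 [(0,0) (10,2) (8,11) (1,11) (0,4)]:
  edge (0,0)–(10,2): clear
  edge (10,2)–(8,11): clear
  edge (8,11)–(1,11): clear
  edge (1,11)–(0,4): clear
  edge (0,4)–(0,0): clear
  midpoint (29/2,37/2) outside
  → clear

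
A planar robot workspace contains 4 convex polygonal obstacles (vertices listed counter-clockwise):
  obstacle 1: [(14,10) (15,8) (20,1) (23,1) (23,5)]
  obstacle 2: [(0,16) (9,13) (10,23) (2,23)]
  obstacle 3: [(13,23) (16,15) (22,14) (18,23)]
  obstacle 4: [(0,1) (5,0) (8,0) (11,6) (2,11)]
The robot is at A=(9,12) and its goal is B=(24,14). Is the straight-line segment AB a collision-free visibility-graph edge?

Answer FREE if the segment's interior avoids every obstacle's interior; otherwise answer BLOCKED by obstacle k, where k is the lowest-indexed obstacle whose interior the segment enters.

Obstacle 1 [(14,10) (15,8) (20,1) (23,1) (23,5)]:
  edge (14,10)–(15,8): clear
  edge (15,8)–(20,1): clear
  edge (20,1)–(23,1): clear
  edge (23,1)–(23,5): clear
  edge (23,5)–(14,10): clear
  midpoint (33/2,13) outside
  → clear
Obstacle 2 [(0,16) (9,13) (10,23) (2,23)]:
  edge (0,16)–(9,13): clear
  edge (9,13)–(10,23): clear
  edge (10,23)–(2,23): clear
  edge (2,23)–(0,16): clear
  midpoint (33/2,13) outside
  → clear
Obstacle 3 [(13,23) (16,15) (22,14) (18,23)]:
  edge (13,23)–(16,15): clear
  edge (16,15)–(22,14): clear
  edge (22,14)–(18,23): clear
  edge (18,23)–(13,23): clear
  midpoint (33/2,13) outside
  → clear
Obstacle 4 [(0,1) (5,0) (8,0) (11,6) (2,11)]:
  edge (0,1)–(5,0): clear
  edge (5,0)–(8,0): clear
  edge (8,0)–(11,6): clear
  edge (11,6)–(2,11): clear
  edge (2,11)–(0,1): clear
  midpoint (33/2,13) outside
  → clear

FREE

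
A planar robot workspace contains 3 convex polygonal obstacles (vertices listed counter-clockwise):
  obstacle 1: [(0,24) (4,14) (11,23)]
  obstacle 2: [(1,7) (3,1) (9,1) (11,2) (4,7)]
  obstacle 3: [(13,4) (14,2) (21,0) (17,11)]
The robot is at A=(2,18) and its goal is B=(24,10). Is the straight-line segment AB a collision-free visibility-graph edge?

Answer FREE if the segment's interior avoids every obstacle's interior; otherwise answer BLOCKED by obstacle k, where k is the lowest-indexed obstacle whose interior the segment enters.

BLOCKED by obstacle 1

Obstacle 1 [(0,24) (4,14) (11,23)]:
  edge (0,24)–(4,14): crosses AB
  edge (4,14)–(11,23): crosses AB
  edge (11,23)–(0,24): clear
  → BLOCKED
Obstacle 2 [(1,7) (3,1) (9,1) (11,2) (4,7)]:
  edge (1,7)–(3,1): clear
  edge (3,1)–(9,1): clear
  edge (9,1)–(11,2): clear
  edge (11,2)–(4,7): clear
  edge (4,7)–(1,7): clear
  midpoint (13,14) outside
  → clear
Obstacle 3 [(13,4) (14,2) (21,0) (17,11)]:
  edge (13,4)–(14,2): clear
  edge (14,2)–(21,0): clear
  edge (21,0)–(17,11): clear
  edge (17,11)–(13,4): clear
  midpoint (13,14) outside
  → clear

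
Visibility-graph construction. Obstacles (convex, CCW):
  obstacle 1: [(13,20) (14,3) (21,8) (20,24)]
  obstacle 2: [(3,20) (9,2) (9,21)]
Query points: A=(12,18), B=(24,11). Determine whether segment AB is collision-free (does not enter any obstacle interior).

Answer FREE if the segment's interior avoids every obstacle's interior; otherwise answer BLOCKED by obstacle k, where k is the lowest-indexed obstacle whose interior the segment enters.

Obstacle 1 [(13,20) (14,3) (21,8) (20,24)]:
  edge (13,20)–(14,3): crosses AB
  edge (14,3)–(21,8): clear
  edge (21,8)–(20,24): crosses AB
  edge (20,24)–(13,20): clear
  → BLOCKED
Obstacle 2 [(3,20) (9,2) (9,21)]:
  edge (3,20)–(9,2): clear
  edge (9,2)–(9,21): clear
  edge (9,21)–(3,20): clear
  midpoint (18,29/2) outside
  → clear

BLOCKED by obstacle 1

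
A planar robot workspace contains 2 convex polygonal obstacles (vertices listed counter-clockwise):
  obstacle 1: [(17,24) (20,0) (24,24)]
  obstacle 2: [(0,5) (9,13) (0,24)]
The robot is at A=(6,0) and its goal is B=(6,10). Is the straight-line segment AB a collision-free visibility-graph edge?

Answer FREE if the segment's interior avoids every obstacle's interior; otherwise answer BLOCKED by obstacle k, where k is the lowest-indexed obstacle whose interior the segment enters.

FREE

Obstacle 1 [(17,24) (20,0) (24,24)]:
  edge (17,24)–(20,0): clear
  edge (20,0)–(24,24): clear
  edge (24,24)–(17,24): clear
  midpoint (6,5) outside
  → clear
Obstacle 2 [(0,5) (9,13) (0,24)]:
  edge (0,5)–(9,13): clear
  edge (9,13)–(0,24): clear
  edge (0,24)–(0,5): clear
  midpoint (6,5) outside
  → clear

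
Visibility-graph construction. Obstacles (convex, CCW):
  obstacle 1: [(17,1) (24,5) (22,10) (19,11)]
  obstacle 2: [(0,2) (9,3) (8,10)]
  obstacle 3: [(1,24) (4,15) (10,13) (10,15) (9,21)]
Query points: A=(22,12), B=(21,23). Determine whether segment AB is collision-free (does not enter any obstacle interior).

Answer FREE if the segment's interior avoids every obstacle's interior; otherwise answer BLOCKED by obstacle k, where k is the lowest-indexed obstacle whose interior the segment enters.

Obstacle 1 [(17,1) (24,5) (22,10) (19,11)]:
  edge (17,1)–(24,5): clear
  edge (24,5)–(22,10): clear
  edge (22,10)–(19,11): clear
  edge (19,11)–(17,1): clear
  midpoint (43/2,35/2) outside
  → clear
Obstacle 2 [(0,2) (9,3) (8,10)]:
  edge (0,2)–(9,3): clear
  edge (9,3)–(8,10): clear
  edge (8,10)–(0,2): clear
  midpoint (43/2,35/2) outside
  → clear
Obstacle 3 [(1,24) (4,15) (10,13) (10,15) (9,21)]:
  edge (1,24)–(4,15): clear
  edge (4,15)–(10,13): clear
  edge (10,13)–(10,15): clear
  edge (10,15)–(9,21): clear
  edge (9,21)–(1,24): clear
  midpoint (43/2,35/2) outside
  → clear

FREE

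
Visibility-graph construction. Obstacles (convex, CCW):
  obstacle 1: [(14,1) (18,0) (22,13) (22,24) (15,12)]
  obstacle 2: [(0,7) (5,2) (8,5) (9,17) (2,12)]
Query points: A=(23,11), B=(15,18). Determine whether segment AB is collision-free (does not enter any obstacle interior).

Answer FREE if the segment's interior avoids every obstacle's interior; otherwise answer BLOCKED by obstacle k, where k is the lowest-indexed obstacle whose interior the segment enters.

Obstacle 1 [(14,1) (18,0) (22,13) (22,24) (15,12)]:
  edge (14,1)–(18,0): clear
  edge (18,0)–(22,13): crosses AB
  edge (22,13)–(22,24): clear
  edge (22,24)–(15,12): crosses AB
  edge (15,12)–(14,1): clear
  → BLOCKED
Obstacle 2 [(0,7) (5,2) (8,5) (9,17) (2,12)]:
  edge (0,7)–(5,2): clear
  edge (5,2)–(8,5): clear
  edge (8,5)–(9,17): clear
  edge (9,17)–(2,12): clear
  edge (2,12)–(0,7): clear
  midpoint (19,29/2) outside
  → clear

BLOCKED by obstacle 1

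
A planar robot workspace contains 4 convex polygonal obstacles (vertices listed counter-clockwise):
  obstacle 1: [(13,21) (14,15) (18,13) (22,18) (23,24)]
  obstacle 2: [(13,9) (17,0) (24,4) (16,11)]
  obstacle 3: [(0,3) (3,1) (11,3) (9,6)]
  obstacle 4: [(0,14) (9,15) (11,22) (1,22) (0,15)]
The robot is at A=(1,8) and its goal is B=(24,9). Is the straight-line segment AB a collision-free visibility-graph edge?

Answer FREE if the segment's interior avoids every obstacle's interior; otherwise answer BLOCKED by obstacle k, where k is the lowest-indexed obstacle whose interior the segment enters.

Obstacle 1 [(13,21) (14,15) (18,13) (22,18) (23,24)]:
  edge (13,21)–(14,15): clear
  edge (14,15)–(18,13): clear
  edge (18,13)–(22,18): clear
  edge (22,18)–(23,24): clear
  edge (23,24)–(13,21): clear
  midpoint (25/2,17/2) outside
  → clear
Obstacle 2 [(13,9) (17,0) (24,4) (16,11)]:
  edge (13,9)–(17,0): crosses AB
  edge (17,0)–(24,4): clear
  edge (24,4)–(16,11): crosses AB
  edge (16,11)–(13,9): clear
  → BLOCKED
Obstacle 3 [(0,3) (3,1) (11,3) (9,6)]:
  edge (0,3)–(3,1): clear
  edge (3,1)–(11,3): clear
  edge (11,3)–(9,6): clear
  edge (9,6)–(0,3): clear
  midpoint (25/2,17/2) outside
  → clear
Obstacle 4 [(0,14) (9,15) (11,22) (1,22) (0,15)]:
  edge (0,14)–(9,15): clear
  edge (9,15)–(11,22): clear
  edge (11,22)–(1,22): clear
  edge (1,22)–(0,15): clear
  edge (0,15)–(0,14): clear
  midpoint (25/2,17/2) outside
  → clear

BLOCKED by obstacle 2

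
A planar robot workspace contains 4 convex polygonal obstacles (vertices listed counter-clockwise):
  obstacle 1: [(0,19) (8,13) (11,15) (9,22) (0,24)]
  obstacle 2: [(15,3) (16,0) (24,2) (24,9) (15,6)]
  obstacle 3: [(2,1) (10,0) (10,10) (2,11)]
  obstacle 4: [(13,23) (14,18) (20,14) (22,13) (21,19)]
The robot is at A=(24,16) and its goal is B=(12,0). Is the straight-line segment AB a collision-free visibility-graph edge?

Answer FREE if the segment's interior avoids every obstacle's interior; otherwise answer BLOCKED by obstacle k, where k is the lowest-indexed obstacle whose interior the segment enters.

Obstacle 1 [(0,19) (8,13) (11,15) (9,22) (0,24)]:
  edge (0,19)–(8,13): clear
  edge (8,13)–(11,15): clear
  edge (11,15)–(9,22): clear
  edge (9,22)–(0,24): clear
  edge (0,24)–(0,19): clear
  midpoint (18,8) outside
  → clear
Obstacle 2 [(15,3) (16,0) (24,2) (24,9) (15,6)]:
  edge (15,3)–(16,0): clear
  edge (16,0)–(24,2): clear
  edge (24,2)–(24,9): clear
  edge (24,9)–(15,6): crosses AB
  edge (15,6)–(15,3): crosses AB
  → BLOCKED
Obstacle 3 [(2,1) (10,0) (10,10) (2,11)]:
  edge (2,1)–(10,0): clear
  edge (10,0)–(10,10): clear
  edge (10,10)–(2,11): clear
  edge (2,11)–(2,1): clear
  midpoint (18,8) outside
  → clear
Obstacle 4 [(13,23) (14,18) (20,14) (22,13) (21,19)]:
  edge (13,23)–(14,18): clear
  edge (14,18)–(20,14): clear
  edge (20,14)–(22,13): crosses AB
  edge (22,13)–(21,19): crosses AB
  edge (21,19)–(13,23): clear
  → BLOCKED

BLOCKED by obstacle 2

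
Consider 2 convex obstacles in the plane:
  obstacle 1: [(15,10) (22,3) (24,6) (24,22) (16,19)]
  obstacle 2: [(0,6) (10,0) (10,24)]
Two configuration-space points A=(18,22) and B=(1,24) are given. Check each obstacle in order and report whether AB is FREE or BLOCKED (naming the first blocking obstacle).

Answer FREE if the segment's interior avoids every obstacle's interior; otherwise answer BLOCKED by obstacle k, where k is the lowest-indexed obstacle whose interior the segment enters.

BLOCKED by obstacle 2

Obstacle 1 [(15,10) (22,3) (24,6) (24,22) (16,19)]:
  edge (15,10)–(22,3): clear
  edge (22,3)–(24,6): clear
  edge (24,6)–(24,22): clear
  edge (24,22)–(16,19): clear
  edge (16,19)–(15,10): clear
  midpoint (19/2,23) outside
  → clear
Obstacle 2 [(0,6) (10,0) (10,24)]:
  edge (0,6)–(10,0): clear
  edge (10,0)–(10,24): crosses AB
  edge (10,24)–(0,6): crosses AB
  → BLOCKED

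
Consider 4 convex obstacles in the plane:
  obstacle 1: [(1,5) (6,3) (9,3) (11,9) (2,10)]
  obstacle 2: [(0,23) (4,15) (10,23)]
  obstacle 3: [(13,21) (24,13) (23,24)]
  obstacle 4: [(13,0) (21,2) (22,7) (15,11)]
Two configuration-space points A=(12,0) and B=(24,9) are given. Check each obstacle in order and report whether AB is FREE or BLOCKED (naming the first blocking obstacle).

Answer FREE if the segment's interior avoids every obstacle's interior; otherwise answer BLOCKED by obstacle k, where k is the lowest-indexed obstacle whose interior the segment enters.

BLOCKED by obstacle 4

Obstacle 1 [(1,5) (6,3) (9,3) (11,9) (2,10)]:
  edge (1,5)–(6,3): clear
  edge (6,3)–(9,3): clear
  edge (9,3)–(11,9): clear
  edge (11,9)–(2,10): clear
  edge (2,10)–(1,5): clear
  midpoint (18,9/2) outside
  → clear
Obstacle 2 [(0,23) (4,15) (10,23)]:
  edge (0,23)–(4,15): clear
  edge (4,15)–(10,23): clear
  edge (10,23)–(0,23): clear
  midpoint (18,9/2) outside
  → clear
Obstacle 3 [(13,21) (24,13) (23,24)]:
  edge (13,21)–(24,13): clear
  edge (24,13)–(23,24): clear
  edge (23,24)–(13,21): clear
  midpoint (18,9/2) outside
  → clear
Obstacle 4 [(13,0) (21,2) (22,7) (15,11)]:
  edge (13,0)–(21,2): clear
  edge (21,2)–(22,7): clear
  edge (22,7)–(15,11): crosses AB
  edge (15,11)–(13,0): crosses AB
  → BLOCKED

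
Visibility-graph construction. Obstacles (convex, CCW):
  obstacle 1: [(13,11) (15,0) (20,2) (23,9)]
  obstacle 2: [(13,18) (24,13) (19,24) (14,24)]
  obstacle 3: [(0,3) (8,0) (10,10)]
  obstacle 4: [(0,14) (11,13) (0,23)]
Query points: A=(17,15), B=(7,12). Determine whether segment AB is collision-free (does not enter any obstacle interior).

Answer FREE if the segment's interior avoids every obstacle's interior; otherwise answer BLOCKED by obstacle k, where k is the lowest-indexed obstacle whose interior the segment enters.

BLOCKED by obstacle 4

Obstacle 1 [(13,11) (15,0) (20,2) (23,9)]:
  edge (13,11)–(15,0): clear
  edge (15,0)–(20,2): clear
  edge (20,2)–(23,9): clear
  edge (23,9)–(13,11): clear
  midpoint (12,27/2) outside
  → clear
Obstacle 2 [(13,18) (24,13) (19,24) (14,24)]:
  edge (13,18)–(24,13): clear
  edge (24,13)–(19,24): clear
  edge (19,24)–(14,24): clear
  edge (14,24)–(13,18): clear
  midpoint (12,27/2) outside
  → clear
Obstacle 3 [(0,3) (8,0) (10,10)]:
  edge (0,3)–(8,0): clear
  edge (8,0)–(10,10): clear
  edge (10,10)–(0,3): clear
  midpoint (12,27/2) outside
  → clear
Obstacle 4 [(0,14) (11,13) (0,23)]:
  edge (0,14)–(11,13): crosses AB
  edge (11,13)–(0,23): crosses AB
  edge (0,23)–(0,14): clear
  → BLOCKED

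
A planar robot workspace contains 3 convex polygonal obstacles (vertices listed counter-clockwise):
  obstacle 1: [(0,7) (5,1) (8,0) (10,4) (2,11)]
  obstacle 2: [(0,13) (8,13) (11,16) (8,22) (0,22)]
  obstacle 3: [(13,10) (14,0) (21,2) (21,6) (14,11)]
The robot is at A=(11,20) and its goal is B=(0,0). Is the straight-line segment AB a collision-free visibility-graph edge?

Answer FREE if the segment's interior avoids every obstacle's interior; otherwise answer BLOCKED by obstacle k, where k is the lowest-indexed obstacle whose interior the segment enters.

Obstacle 1 [(0,7) (5,1) (8,0) (10,4) (2,11)]:
  edge (0,7)–(5,1): crosses AB
  edge (5,1)–(8,0): clear
  edge (8,0)–(10,4): clear
  edge (10,4)–(2,11): crosses AB
  edge (2,11)–(0,7): clear
  → BLOCKED
Obstacle 2 [(0,13) (8,13) (11,16) (8,22) (0,22)]:
  edge (0,13)–(8,13): crosses AB
  edge (8,13)–(11,16): clear
  edge (11,16)–(8,22): crosses AB
  edge (8,22)–(0,22): clear
  edge (0,22)–(0,13): clear
  → BLOCKED
Obstacle 3 [(13,10) (14,0) (21,2) (21,6) (14,11)]:
  edge (13,10)–(14,0): clear
  edge (14,0)–(21,2): clear
  edge (21,2)–(21,6): clear
  edge (21,6)–(14,11): clear
  edge (14,11)–(13,10): clear
  midpoint (11/2,10) outside
  → clear

BLOCKED by obstacle 1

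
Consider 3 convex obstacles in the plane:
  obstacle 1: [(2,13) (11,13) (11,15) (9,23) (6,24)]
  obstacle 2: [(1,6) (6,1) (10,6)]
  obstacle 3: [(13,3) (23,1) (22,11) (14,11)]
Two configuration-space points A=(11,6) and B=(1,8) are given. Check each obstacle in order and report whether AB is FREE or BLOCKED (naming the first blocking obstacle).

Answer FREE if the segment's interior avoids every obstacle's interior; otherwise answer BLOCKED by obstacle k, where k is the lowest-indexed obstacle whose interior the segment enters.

Obstacle 1 [(2,13) (11,13) (11,15) (9,23) (6,24)]:
  edge (2,13)–(11,13): clear
  edge (11,13)–(11,15): clear
  edge (11,15)–(9,23): clear
  edge (9,23)–(6,24): clear
  edge (6,24)–(2,13): clear
  midpoint (6,7) outside
  → clear
Obstacle 2 [(1,6) (6,1) (10,6)]:
  edge (1,6)–(6,1): clear
  edge (6,1)–(10,6): clear
  edge (10,6)–(1,6): clear
  midpoint (6,7) outside
  → clear
Obstacle 3 [(13,3) (23,1) (22,11) (14,11)]:
  edge (13,3)–(23,1): clear
  edge (23,1)–(22,11): clear
  edge (22,11)–(14,11): clear
  edge (14,11)–(13,3): clear
  midpoint (6,7) outside
  → clear

FREE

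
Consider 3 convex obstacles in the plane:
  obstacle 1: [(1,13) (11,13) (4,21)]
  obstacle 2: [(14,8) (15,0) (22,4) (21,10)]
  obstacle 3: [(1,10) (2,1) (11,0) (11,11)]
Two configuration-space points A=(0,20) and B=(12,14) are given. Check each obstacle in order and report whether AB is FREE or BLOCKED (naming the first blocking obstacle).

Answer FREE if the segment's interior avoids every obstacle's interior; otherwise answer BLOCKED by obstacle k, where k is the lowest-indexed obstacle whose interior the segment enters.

BLOCKED by obstacle 1

Obstacle 1 [(1,13) (11,13) (4,21)]:
  edge (1,13)–(11,13): clear
  edge (11,13)–(4,21): crosses AB
  edge (4,21)–(1,13): crosses AB
  → BLOCKED
Obstacle 2 [(14,8) (15,0) (22,4) (21,10)]:
  edge (14,8)–(15,0): clear
  edge (15,0)–(22,4): clear
  edge (22,4)–(21,10): clear
  edge (21,10)–(14,8): clear
  midpoint (6,17) outside
  → clear
Obstacle 3 [(1,10) (2,1) (11,0) (11,11)]:
  edge (1,10)–(2,1): clear
  edge (2,1)–(11,0): clear
  edge (11,0)–(11,11): clear
  edge (11,11)–(1,10): clear
  midpoint (6,17) outside
  → clear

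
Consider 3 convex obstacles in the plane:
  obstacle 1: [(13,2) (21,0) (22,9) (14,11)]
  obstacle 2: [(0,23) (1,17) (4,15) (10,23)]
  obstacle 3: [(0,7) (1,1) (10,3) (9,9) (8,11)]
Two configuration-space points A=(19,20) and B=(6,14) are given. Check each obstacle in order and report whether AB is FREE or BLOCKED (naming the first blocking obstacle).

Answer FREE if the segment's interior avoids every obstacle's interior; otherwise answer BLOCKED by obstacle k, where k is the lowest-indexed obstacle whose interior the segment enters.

FREE

Obstacle 1 [(13,2) (21,0) (22,9) (14,11)]:
  edge (13,2)–(21,0): clear
  edge (21,0)–(22,9): clear
  edge (22,9)–(14,11): clear
  edge (14,11)–(13,2): clear
  midpoint (25/2,17) outside
  → clear
Obstacle 2 [(0,23) (1,17) (4,15) (10,23)]:
  edge (0,23)–(1,17): clear
  edge (1,17)–(4,15): clear
  edge (4,15)–(10,23): clear
  edge (10,23)–(0,23): clear
  midpoint (25/2,17) outside
  → clear
Obstacle 3 [(0,7) (1,1) (10,3) (9,9) (8,11)]:
  edge (0,7)–(1,1): clear
  edge (1,1)–(10,3): clear
  edge (10,3)–(9,9): clear
  edge (9,9)–(8,11): clear
  edge (8,11)–(0,7): clear
  midpoint (25/2,17) outside
  → clear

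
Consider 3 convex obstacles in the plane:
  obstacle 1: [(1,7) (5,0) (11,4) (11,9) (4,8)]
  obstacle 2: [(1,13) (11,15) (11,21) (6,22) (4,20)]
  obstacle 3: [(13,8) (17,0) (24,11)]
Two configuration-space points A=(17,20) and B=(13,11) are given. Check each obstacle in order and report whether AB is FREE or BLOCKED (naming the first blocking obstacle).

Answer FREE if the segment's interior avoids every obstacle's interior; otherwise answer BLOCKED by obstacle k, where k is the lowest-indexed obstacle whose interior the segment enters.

FREE

Obstacle 1 [(1,7) (5,0) (11,4) (11,9) (4,8)]:
  edge (1,7)–(5,0): clear
  edge (5,0)–(11,4): clear
  edge (11,4)–(11,9): clear
  edge (11,9)–(4,8): clear
  edge (4,8)–(1,7): clear
  midpoint (15,31/2) outside
  → clear
Obstacle 2 [(1,13) (11,15) (11,21) (6,22) (4,20)]:
  edge (1,13)–(11,15): clear
  edge (11,15)–(11,21): clear
  edge (11,21)–(6,22): clear
  edge (6,22)–(4,20): clear
  edge (4,20)–(1,13): clear
  midpoint (15,31/2) outside
  → clear
Obstacle 3 [(13,8) (17,0) (24,11)]:
  edge (13,8)–(17,0): clear
  edge (17,0)–(24,11): clear
  edge (24,11)–(13,8): clear
  midpoint (15,31/2) outside
  → clear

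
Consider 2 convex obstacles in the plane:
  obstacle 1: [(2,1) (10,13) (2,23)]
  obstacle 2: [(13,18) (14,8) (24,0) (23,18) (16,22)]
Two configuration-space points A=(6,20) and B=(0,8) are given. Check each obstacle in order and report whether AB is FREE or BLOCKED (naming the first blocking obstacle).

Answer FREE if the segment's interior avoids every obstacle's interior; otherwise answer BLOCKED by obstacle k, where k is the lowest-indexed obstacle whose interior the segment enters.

Obstacle 1 [(2,1) (10,13) (2,23)]:
  edge (2,1)–(10,13): clear
  edge (10,13)–(2,23): crosses AB
  edge (2,23)–(2,1): crosses AB
  → BLOCKED
Obstacle 2 [(13,18) (14,8) (24,0) (23,18) (16,22)]:
  edge (13,18)–(14,8): clear
  edge (14,8)–(24,0): clear
  edge (24,0)–(23,18): clear
  edge (23,18)–(16,22): clear
  edge (16,22)–(13,18): clear
  midpoint (3,14) outside
  → clear

BLOCKED by obstacle 1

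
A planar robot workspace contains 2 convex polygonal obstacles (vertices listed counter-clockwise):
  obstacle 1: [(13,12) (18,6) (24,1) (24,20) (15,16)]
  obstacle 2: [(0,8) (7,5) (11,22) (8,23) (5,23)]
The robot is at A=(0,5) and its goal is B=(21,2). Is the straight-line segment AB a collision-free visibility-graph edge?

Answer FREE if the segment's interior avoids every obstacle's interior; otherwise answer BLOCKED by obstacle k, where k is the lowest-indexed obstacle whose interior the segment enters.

FREE

Obstacle 1 [(13,12) (18,6) (24,1) (24,20) (15,16)]:
  edge (13,12)–(18,6): clear
  edge (18,6)–(24,1): clear
  edge (24,1)–(24,20): clear
  edge (24,20)–(15,16): clear
  edge (15,16)–(13,12): clear
  midpoint (21/2,7/2) outside
  → clear
Obstacle 2 [(0,8) (7,5) (11,22) (8,23) (5,23)]:
  edge (0,8)–(7,5): clear
  edge (7,5)–(11,22): clear
  edge (11,22)–(8,23): clear
  edge (8,23)–(5,23): clear
  edge (5,23)–(0,8): clear
  midpoint (21/2,7/2) outside
  → clear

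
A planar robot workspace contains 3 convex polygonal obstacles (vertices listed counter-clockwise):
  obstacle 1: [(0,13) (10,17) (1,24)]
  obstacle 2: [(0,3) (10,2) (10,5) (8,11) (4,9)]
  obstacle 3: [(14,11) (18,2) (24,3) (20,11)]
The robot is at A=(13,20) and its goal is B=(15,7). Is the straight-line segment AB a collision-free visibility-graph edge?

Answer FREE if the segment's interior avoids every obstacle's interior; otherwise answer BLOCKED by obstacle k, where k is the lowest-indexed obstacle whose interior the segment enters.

Obstacle 1 [(0,13) (10,17) (1,24)]:
  edge (0,13)–(10,17): clear
  edge (10,17)–(1,24): clear
  edge (1,24)–(0,13): clear
  midpoint (14,27/2) outside
  → clear
Obstacle 2 [(0,3) (10,2) (10,5) (8,11) (4,9)]:
  edge (0,3)–(10,2): clear
  edge (10,2)–(10,5): clear
  edge (10,5)–(8,11): clear
  edge (8,11)–(4,9): clear
  edge (4,9)–(0,3): clear
  midpoint (14,27/2) outside
  → clear
Obstacle 3 [(14,11) (18,2) (24,3) (20,11)]:
  edge (14,11)–(18,2): crosses AB
  edge (18,2)–(24,3): clear
  edge (24,3)–(20,11): clear
  edge (20,11)–(14,11): crosses AB
  → BLOCKED

BLOCKED by obstacle 3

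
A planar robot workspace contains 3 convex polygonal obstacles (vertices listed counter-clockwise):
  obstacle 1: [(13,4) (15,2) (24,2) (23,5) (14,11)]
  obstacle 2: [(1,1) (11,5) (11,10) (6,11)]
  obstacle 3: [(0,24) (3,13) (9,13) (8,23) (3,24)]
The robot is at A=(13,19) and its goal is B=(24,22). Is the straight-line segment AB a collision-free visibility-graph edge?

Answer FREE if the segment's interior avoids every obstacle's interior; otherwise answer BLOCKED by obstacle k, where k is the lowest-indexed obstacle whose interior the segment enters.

FREE

Obstacle 1 [(13,4) (15,2) (24,2) (23,5) (14,11)]:
  edge (13,4)–(15,2): clear
  edge (15,2)–(24,2): clear
  edge (24,2)–(23,5): clear
  edge (23,5)–(14,11): clear
  edge (14,11)–(13,4): clear
  midpoint (37/2,41/2) outside
  → clear
Obstacle 2 [(1,1) (11,5) (11,10) (6,11)]:
  edge (1,1)–(11,5): clear
  edge (11,5)–(11,10): clear
  edge (11,10)–(6,11): clear
  edge (6,11)–(1,1): clear
  midpoint (37/2,41/2) outside
  → clear
Obstacle 3 [(0,24) (3,13) (9,13) (8,23) (3,24)]:
  edge (0,24)–(3,13): clear
  edge (3,13)–(9,13): clear
  edge (9,13)–(8,23): clear
  edge (8,23)–(3,24): clear
  edge (3,24)–(0,24): clear
  midpoint (37/2,41/2) outside
  → clear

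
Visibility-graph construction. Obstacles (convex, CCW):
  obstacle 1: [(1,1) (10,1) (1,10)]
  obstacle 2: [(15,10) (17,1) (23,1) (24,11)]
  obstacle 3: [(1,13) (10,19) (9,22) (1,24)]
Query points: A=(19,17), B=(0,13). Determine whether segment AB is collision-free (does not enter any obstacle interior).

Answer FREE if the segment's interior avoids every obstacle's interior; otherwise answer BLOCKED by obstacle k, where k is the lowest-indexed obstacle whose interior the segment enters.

BLOCKED by obstacle 3

Obstacle 1 [(1,1) (10,1) (1,10)]:
  edge (1,1)–(10,1): clear
  edge (10,1)–(1,10): clear
  edge (1,10)–(1,1): clear
  midpoint (19/2,15) outside
  → clear
Obstacle 2 [(15,10) (17,1) (23,1) (24,11)]:
  edge (15,10)–(17,1): clear
  edge (17,1)–(23,1): clear
  edge (23,1)–(24,11): clear
  edge (24,11)–(15,10): clear
  midpoint (19/2,15) outside
  → clear
Obstacle 3 [(1,13) (10,19) (9,22) (1,24)]:
  edge (1,13)–(10,19): crosses AB
  edge (10,19)–(9,22): clear
  edge (9,22)–(1,24): clear
  edge (1,24)–(1,13): crosses AB
  → BLOCKED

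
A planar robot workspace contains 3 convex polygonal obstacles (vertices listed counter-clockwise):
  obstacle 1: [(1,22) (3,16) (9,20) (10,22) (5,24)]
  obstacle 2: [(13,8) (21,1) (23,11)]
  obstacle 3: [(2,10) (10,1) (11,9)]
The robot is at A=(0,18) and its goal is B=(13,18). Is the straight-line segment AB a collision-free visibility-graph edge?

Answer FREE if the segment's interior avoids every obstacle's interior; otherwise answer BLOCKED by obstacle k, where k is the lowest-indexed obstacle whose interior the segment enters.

BLOCKED by obstacle 1

Obstacle 1 [(1,22) (3,16) (9,20) (10,22) (5,24)]:
  edge (1,22)–(3,16): crosses AB
  edge (3,16)–(9,20): crosses AB
  edge (9,20)–(10,22): clear
  edge (10,22)–(5,24): clear
  edge (5,24)–(1,22): clear
  → BLOCKED
Obstacle 2 [(13,8) (21,1) (23,11)]:
  edge (13,8)–(21,1): clear
  edge (21,1)–(23,11): clear
  edge (23,11)–(13,8): clear
  midpoint (13/2,18) outside
  → clear
Obstacle 3 [(2,10) (10,1) (11,9)]:
  edge (2,10)–(10,1): clear
  edge (10,1)–(11,9): clear
  edge (11,9)–(2,10): clear
  midpoint (13/2,18) outside
  → clear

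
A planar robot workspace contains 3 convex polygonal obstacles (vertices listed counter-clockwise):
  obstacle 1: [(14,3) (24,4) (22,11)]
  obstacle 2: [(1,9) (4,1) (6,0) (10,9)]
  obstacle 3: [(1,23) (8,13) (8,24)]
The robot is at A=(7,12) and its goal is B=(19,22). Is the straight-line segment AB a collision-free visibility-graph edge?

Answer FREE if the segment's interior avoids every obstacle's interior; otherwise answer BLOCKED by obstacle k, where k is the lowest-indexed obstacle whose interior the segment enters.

FREE

Obstacle 1 [(14,3) (24,4) (22,11)]:
  edge (14,3)–(24,4): clear
  edge (24,4)–(22,11): clear
  edge (22,11)–(14,3): clear
  midpoint (13,17) outside
  → clear
Obstacle 2 [(1,9) (4,1) (6,0) (10,9)]:
  edge (1,9)–(4,1): clear
  edge (4,1)–(6,0): clear
  edge (6,0)–(10,9): clear
  edge (10,9)–(1,9): clear
  midpoint (13,17) outside
  → clear
Obstacle 3 [(1,23) (8,13) (8,24)]:
  edge (1,23)–(8,13): clear
  edge (8,13)–(8,24): clear
  edge (8,24)–(1,23): clear
  midpoint (13,17) outside
  → clear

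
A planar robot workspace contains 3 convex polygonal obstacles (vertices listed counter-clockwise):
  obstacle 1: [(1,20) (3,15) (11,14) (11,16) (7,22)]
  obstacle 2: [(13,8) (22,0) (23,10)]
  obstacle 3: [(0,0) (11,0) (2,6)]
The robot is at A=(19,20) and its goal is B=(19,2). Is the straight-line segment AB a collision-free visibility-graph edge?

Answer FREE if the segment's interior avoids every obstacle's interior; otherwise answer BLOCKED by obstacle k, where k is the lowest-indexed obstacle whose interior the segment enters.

Obstacle 1 [(1,20) (3,15) (11,14) (11,16) (7,22)]:
  edge (1,20)–(3,15): clear
  edge (3,15)–(11,14): clear
  edge (11,14)–(11,16): clear
  edge (11,16)–(7,22): clear
  edge (7,22)–(1,20): clear
  midpoint (19,11) outside
  → clear
Obstacle 2 [(13,8) (22,0) (23,10)]:
  edge (13,8)–(22,0): crosses AB
  edge (22,0)–(23,10): clear
  edge (23,10)–(13,8): crosses AB
  → BLOCKED
Obstacle 3 [(0,0) (11,0) (2,6)]:
  edge (0,0)–(11,0): clear
  edge (11,0)–(2,6): clear
  edge (2,6)–(0,0): clear
  midpoint (19,11) outside
  → clear

BLOCKED by obstacle 2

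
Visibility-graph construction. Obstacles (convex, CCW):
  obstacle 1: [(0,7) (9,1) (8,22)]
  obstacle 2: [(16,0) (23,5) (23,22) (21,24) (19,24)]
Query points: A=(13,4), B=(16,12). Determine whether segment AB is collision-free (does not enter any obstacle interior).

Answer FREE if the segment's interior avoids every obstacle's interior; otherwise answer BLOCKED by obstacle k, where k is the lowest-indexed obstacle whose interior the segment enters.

Obstacle 1 [(0,7) (9,1) (8,22)]:
  edge (0,7)–(9,1): clear
  edge (9,1)–(8,22): clear
  edge (8,22)–(0,7): clear
  midpoint (29/2,8) outside
  → clear
Obstacle 2 [(16,0) (23,5) (23,22) (21,24) (19,24)]:
  edge (16,0)–(23,5): clear
  edge (23,5)–(23,22): clear
  edge (23,22)–(21,24): clear
  edge (21,24)–(19,24): clear
  edge (19,24)–(16,0): clear
  midpoint (29/2,8) outside
  → clear

FREE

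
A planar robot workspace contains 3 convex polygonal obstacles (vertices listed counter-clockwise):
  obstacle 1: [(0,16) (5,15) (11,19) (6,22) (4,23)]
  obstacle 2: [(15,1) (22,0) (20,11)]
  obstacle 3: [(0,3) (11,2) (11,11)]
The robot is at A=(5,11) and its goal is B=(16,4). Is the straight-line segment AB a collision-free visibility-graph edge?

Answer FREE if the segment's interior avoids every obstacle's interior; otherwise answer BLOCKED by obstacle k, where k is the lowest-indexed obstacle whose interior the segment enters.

Obstacle 1 [(0,16) (5,15) (11,19) (6,22) (4,23)]:
  edge (0,16)–(5,15): clear
  edge (5,15)–(11,19): clear
  edge (11,19)–(6,22): clear
  edge (6,22)–(4,23): clear
  edge (4,23)–(0,16): clear
  midpoint (21/2,15/2) outside
  → clear
Obstacle 2 [(15,1) (22,0) (20,11)]:
  edge (15,1)–(22,0): clear
  edge (22,0)–(20,11): clear
  edge (20,11)–(15,1): clear
  midpoint (21/2,15/2) outside
  → clear
Obstacle 3 [(0,3) (11,2) (11,11)]:
  edge (0,3)–(11,2): clear
  edge (11,2)–(11,11): crosses AB
  edge (11,11)–(0,3): crosses AB
  → BLOCKED

BLOCKED by obstacle 3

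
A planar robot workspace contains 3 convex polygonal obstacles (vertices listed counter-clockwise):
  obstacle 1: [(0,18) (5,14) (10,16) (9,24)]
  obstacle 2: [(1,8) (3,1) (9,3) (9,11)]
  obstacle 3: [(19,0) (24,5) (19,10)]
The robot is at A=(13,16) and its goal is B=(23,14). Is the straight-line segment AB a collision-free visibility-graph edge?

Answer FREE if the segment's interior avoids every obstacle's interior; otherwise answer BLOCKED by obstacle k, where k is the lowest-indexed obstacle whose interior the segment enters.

Obstacle 1 [(0,18) (5,14) (10,16) (9,24)]:
  edge (0,18)–(5,14): clear
  edge (5,14)–(10,16): clear
  edge (10,16)–(9,24): clear
  edge (9,24)–(0,18): clear
  midpoint (18,15) outside
  → clear
Obstacle 2 [(1,8) (3,1) (9,3) (9,11)]:
  edge (1,8)–(3,1): clear
  edge (3,1)–(9,3): clear
  edge (9,3)–(9,11): clear
  edge (9,11)–(1,8): clear
  midpoint (18,15) outside
  → clear
Obstacle 3 [(19,0) (24,5) (19,10)]:
  edge (19,0)–(24,5): clear
  edge (24,5)–(19,10): clear
  edge (19,10)–(19,0): clear
  midpoint (18,15) outside
  → clear

FREE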